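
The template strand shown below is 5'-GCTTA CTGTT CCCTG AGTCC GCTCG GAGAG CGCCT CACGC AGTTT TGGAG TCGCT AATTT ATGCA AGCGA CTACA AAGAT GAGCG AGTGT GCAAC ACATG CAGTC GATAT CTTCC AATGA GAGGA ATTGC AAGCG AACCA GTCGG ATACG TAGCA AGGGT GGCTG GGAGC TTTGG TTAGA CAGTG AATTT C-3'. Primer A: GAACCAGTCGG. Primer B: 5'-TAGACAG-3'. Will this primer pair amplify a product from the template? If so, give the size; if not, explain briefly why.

Primer A (GAACCAGTCGG) matches the top strand at positions 135–145 (3' end points downstream).
Primer B (TAGACAG) also matches the top strand directly, at positions 177–183 — its reverse complement CTGTCTA is not present.
Both primers anneal to the bottom strand with 3' ends pointing the same way, so neither can prime synthesis back toward the other.

No product — both primers anneal to the same strand and extend in the same direction.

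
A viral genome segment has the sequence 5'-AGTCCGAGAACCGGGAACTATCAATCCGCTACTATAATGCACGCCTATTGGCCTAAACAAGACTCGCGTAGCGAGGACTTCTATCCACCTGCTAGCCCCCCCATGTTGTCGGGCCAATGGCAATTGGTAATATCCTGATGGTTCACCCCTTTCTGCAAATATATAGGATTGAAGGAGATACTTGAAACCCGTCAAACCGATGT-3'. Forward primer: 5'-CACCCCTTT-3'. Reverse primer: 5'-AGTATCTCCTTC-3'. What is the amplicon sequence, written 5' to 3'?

5'-CACCCCTTTCTGCAAATATATAGGATTGAAGGAGATACT-3'

The forward primer matches the template at positions 144–152.
Reverse complement of the reverse primer: GAAGGAGATACT. This occurs on the top strand at positions 171–182.
The product is the template from position 144 through 182 (39 bp).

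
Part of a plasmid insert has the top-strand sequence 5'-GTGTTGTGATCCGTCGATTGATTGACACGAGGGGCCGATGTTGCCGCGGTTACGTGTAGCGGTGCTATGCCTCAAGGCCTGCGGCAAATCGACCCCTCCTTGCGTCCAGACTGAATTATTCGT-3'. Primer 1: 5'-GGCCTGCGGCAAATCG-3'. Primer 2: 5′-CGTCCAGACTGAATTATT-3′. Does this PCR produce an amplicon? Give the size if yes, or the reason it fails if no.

Primer 1 (GGCCTGCGGCAAATCG) matches the top strand at positions 76–91 (3' end points downstream).
Primer 2 (CGTCCAGACTGAATTATT) also matches the top strand directly, at positions 103–120 — its reverse complement AATAATTCAGTCTGGACG is not present.
Both primers anneal to the bottom strand with 3' ends pointing the same way, so neither can prime synthesis back toward the other.

No product — both primers anneal to the same strand and extend in the same direction.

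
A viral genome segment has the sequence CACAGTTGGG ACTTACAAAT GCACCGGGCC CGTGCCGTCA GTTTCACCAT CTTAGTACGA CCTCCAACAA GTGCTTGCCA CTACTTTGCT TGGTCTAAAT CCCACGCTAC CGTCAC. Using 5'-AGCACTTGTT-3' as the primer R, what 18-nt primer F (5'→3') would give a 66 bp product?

The reverse primer's reverse complement AACAAGTGCT matches the template at positions 66–75, so the product ends at position 75.
A 66 bp product then starts at position 75 − 66 + 1 = 10.
The forward primer is identical to the top strand there: GACTTACAAATGCACCGG.

5'-GACTTACAAATGCACCGG-3'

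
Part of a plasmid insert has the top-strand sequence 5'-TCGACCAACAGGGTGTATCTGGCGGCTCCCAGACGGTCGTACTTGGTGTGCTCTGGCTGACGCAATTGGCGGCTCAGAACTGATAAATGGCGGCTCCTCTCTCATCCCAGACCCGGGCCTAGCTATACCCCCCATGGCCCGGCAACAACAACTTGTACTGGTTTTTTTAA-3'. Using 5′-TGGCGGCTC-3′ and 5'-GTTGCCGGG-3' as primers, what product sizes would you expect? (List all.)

127 bp, 80 bp, 59 bp

The forward primer TGGCGGCTC matches the top strand at positions 20–28, 67–75, 88–96.
The reverse primer's reverse complement is CCCGGCAAC, matching at positions 138–146.
Each forward site pairs with the reverse site to give a product ending at position 146: sizes 127, 80, 59 bp.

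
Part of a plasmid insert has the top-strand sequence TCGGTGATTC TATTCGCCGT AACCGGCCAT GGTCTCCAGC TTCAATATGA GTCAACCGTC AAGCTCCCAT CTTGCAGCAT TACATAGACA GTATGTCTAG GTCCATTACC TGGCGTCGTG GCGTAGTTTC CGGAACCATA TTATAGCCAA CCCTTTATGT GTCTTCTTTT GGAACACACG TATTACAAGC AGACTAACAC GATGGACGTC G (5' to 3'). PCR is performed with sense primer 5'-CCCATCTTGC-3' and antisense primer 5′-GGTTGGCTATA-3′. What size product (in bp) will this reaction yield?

87 bp

Forward primer CCCATCTTGC is found on the top strand at positions 66–75.
Taking the reverse complement of GGTTGGCTATA gives TATAGCCAACC, found at positions 142–152 on the template; the primer anneals here to the top strand with its 3' end pointing upstream.
The product runs from position 66 to position 152, so its length is 152 − 66 + 1 = 87 bp.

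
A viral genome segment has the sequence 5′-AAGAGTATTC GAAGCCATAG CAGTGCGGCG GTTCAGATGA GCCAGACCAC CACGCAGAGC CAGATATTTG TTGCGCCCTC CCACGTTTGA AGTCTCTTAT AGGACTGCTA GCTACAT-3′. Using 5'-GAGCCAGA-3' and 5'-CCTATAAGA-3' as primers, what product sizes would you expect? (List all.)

65 bp, 47 bp

The forward primer GAGCCAGA matches the top strand at positions 39–46, 57–64.
The reverse primer's reverse complement is TCTTATAGG, matching at positions 95–103.
Each forward site pairs with the reverse site to give a product ending at position 103: sizes 65, 47 bp.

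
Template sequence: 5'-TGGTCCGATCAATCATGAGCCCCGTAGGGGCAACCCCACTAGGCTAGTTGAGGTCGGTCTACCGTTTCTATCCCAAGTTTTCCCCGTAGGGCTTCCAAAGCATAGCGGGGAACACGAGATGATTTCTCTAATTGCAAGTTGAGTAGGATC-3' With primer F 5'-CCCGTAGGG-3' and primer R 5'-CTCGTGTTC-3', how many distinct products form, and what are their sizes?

Two products: 98 bp, 36 bp

The forward primer CCCGTAGGG matches the top strand at positions 21–29, 83–91.
The reverse primer's reverse complement is GAACACGAG, matching at positions 110–118.
Each forward site pairs with the reverse site to give a product ending at position 118: sizes 98, 36 bp.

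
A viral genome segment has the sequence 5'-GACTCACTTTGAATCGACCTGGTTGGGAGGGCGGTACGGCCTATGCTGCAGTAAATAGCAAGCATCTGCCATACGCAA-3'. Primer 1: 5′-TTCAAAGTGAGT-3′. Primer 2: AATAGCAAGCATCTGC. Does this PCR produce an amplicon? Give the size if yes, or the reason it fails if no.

Primer 1 (TTCAAAGTGAGT) has reverse complement ACTCACTTTGAA, which matches the top strand at positions 2–13; primer 1 anneals to the top strand there with its 3' end pointing upstream toward position 2.
Primer 2 (AATAGCAAGCATCTGC) matches the top strand directly at positions 54–69; it anneals to the bottom strand with its 3' end pointing downstream toward position 69.
The 3' ends diverge (primer 1 extends toward position 1, primer 2 toward position 78), so the primers never converge on a shared product.

No product — the primers' 3' ends point away from each other.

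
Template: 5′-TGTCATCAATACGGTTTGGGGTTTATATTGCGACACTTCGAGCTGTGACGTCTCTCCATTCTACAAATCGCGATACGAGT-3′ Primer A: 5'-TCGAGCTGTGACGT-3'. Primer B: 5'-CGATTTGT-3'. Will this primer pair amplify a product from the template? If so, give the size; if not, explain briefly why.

Yes — a 33 bp product.

Primer A (TCGAGCTGTGACGT) matches the top strand at positions 38–51; it acts as a forward primer.
Primer B's reverse complement is ACAAATCG, matching the top strand at positions 63–70; it acts as a reverse primer.
The 3' ends face each other across positions 38–70, giving a 33 bp product.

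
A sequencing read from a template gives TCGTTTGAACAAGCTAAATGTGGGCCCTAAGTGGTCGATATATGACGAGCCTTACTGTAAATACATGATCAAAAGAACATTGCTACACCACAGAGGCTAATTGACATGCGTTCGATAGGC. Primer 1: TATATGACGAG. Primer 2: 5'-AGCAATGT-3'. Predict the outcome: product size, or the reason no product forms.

Yes — a 46 bp product.

Primer 1 (TATATGACGAG) matches the top strand at positions 39–49; it acts as a forward primer.
Primer 2's reverse complement is ACATTGCT, matching the top strand at positions 77–84; it acts as a reverse primer.
The 3' ends face each other across positions 39–84, giving a 46 bp product.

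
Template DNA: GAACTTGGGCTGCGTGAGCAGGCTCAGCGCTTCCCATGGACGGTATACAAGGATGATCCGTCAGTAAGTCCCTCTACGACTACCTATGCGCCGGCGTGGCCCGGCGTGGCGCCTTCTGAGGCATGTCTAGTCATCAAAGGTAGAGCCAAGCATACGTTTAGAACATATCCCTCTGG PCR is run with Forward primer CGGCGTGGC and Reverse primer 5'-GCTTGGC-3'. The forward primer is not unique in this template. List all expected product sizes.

60 bp, 50 bp

The forward primer CGGCGTGGC matches the top strand at positions 92–100, 102–110.
The reverse primer's reverse complement is GCCAAGC, matching at positions 145–151.
Each forward site pairs with the reverse site to give a product ending at position 151: sizes 60, 50 bp.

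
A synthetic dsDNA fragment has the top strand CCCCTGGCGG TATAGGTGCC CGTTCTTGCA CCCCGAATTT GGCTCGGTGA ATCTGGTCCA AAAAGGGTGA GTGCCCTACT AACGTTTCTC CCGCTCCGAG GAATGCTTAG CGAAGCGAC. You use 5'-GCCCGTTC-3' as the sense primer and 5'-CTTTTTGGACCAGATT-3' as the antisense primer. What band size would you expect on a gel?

Forward primer GCCCGTTC is found on the top strand at positions 18–25.
Taking the reverse complement of CTTTTTGGACCAGATT gives AATCTGGTCCAAAAAG, found at positions 50–65 on the template; the primer anneals here to the top strand with its 3' end pointing upstream.
The product runs from position 18 to position 65, so its length is 65 − 18 + 1 = 48 bp.

48 bp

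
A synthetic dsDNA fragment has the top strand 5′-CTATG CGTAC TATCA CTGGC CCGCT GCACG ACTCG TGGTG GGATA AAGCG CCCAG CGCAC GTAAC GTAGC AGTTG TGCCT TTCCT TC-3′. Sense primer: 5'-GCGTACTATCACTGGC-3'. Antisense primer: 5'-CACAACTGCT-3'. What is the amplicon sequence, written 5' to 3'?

Forward primer GCGTACTATCACTGGC is found on the top strand at positions 5–20.
Taking the reverse complement of CACAACTGCT gives AGCAGTTGTG, found at positions 68–77 on the template; the primer anneals here to the top strand with its 3' end pointing upstream.
The product is the template from position 5 through 77 (73 bp).

5'-GCGTACTATCACTGGCCCGCTGCACGACTCGTGGTGGGATAAAGCGCCCAGCGCACGTAACGTAGCAGTTGTG-3'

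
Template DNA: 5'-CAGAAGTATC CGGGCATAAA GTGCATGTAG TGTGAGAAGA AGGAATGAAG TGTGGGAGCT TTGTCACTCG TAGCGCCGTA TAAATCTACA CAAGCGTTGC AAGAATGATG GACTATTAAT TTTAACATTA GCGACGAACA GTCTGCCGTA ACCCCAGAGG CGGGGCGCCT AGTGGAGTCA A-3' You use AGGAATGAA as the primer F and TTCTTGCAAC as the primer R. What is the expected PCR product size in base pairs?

65 bp

Forward primer AGGAATGAA is found on the top strand at positions 41–49.
Reverse complement of the reverse primer: GTTGCAAGAA. This occurs on the top strand at positions 96–105.
Amplicon spans positions 41–105: 65 bp.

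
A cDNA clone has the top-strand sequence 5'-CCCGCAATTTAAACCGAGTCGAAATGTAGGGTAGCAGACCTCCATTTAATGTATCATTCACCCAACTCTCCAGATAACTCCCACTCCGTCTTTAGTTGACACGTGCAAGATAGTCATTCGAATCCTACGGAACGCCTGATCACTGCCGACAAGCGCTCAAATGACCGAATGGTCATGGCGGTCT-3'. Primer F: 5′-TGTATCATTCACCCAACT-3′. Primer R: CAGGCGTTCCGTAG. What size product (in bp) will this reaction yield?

89 bp

Scanning the template, TGTATCATTCACCCAACT occurs at positions 50–67; this primer anneals to the bottom strand there with its 3' end pointing downstream.
Taking the reverse complement of CAGGCGTTCCGTAG gives CTACGGAACGCCTG, found at positions 125–138 on the template; the primer anneals here to the top strand with its 3' end pointing upstream.
Amplicon spans positions 50–138: 89 bp.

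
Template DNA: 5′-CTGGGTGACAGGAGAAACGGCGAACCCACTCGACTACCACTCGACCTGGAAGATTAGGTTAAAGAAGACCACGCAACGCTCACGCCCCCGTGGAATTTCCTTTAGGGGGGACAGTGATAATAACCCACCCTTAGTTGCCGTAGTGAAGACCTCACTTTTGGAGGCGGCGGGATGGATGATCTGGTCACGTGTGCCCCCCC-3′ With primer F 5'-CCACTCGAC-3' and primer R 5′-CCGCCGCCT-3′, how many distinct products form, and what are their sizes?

The forward primer CCACTCGAC matches the top strand at positions 26–34, 37–45.
The reverse primer's reverse complement is AGGCGGCGG, matching at positions 162–170.
Each forward site pairs with the reverse site to give a product ending at position 170: sizes 145, 134 bp.

Two products: 145 bp, 134 bp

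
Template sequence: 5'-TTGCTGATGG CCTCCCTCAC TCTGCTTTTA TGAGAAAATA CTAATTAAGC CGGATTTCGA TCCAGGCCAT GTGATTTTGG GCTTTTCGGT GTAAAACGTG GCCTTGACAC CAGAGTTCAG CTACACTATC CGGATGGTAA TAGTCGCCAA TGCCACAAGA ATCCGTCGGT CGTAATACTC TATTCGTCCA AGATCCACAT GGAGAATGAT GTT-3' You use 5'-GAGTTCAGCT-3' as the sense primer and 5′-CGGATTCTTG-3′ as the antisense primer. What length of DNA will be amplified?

53 bp

Forward primer GAGTTCAGCT is found on the top strand at positions 113–122.
Reverse complement of the reverse primer: CAAGAATCCG. This occurs on the top strand at positions 156–165.
Product length = (reverse-primer end) − (forward-primer start) + 1 = 165 − 113 + 1 = 53 bp.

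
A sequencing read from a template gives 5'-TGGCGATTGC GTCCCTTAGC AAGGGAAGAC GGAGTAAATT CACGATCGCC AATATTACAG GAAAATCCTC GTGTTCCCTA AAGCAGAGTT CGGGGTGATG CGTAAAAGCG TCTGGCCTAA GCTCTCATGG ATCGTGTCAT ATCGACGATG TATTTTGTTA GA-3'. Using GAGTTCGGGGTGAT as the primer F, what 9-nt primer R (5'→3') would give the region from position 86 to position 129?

The product's 3' end on the top strand is position 129.
The reverse primer anneals to the top strand over positions 121–129, i.e. to GCTCTCATG.
Its sequence written 5'→3' is the reverse complement: CATGAGAGC.

5'-CATGAGAGC-3'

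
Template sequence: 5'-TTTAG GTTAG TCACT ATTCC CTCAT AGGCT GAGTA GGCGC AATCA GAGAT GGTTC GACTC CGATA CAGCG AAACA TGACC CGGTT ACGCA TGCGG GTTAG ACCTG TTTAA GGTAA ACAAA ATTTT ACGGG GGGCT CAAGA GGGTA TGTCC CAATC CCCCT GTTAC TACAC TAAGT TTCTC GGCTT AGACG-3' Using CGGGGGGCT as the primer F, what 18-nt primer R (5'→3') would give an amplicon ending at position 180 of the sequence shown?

5'-GAGAAACTTAGTGTAGTA-3'

The forward primer binds at positions 127–135; the product's 3' end on the top strand is position 180.
The reverse primer anneals to the top strand over positions 163–180, i.e. to TACTACACTAAGTTTCTC.
Its sequence written 5'→3' is the reverse complement: GAGAAACTTAGTGTAGTA.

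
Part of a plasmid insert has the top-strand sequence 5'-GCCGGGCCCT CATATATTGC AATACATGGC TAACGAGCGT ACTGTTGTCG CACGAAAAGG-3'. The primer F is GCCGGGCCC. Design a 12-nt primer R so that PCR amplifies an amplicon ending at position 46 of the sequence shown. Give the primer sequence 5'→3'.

The forward primer binds at positions 1–9; the product's 3' end on the top strand is position 46.
The reverse primer anneals to the top strand over positions 35–46, i.e. to GAGCGTACTGTT.
Its sequence written 5'→3' is the reverse complement: AACAGTACGCTC.

5'-AACAGTACGCTC-3'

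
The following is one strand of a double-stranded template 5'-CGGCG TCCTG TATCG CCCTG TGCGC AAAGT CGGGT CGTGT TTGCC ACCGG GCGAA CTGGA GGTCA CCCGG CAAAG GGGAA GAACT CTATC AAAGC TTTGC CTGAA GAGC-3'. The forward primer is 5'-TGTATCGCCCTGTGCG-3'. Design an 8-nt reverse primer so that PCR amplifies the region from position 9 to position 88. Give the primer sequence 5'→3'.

The product's 3' end on the top strand is position 88.
The reverse primer anneals to the top strand over positions 81–88, i.e. to GAACTCTA.
Its sequence written 5'→3' is the reverse complement: TAGAGTTC.

5'-TAGAGTTC-3'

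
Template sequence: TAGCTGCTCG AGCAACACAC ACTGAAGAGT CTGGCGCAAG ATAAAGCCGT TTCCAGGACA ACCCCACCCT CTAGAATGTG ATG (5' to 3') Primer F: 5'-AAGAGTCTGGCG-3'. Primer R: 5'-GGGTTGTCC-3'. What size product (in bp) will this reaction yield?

40 bp

Scanning the template, AAGAGTCTGGCG occurs at positions 25–36; this primer anneals to the bottom strand there with its 3' end pointing downstream.
Taking the reverse complement of GGGTTGTCC gives GGACAACCC, found at positions 56–64 on the template; the primer anneals here to the top strand with its 3' end pointing upstream.
Product length = (reverse-primer end) − (forward-primer start) + 1 = 64 − 25 + 1 = 40 bp.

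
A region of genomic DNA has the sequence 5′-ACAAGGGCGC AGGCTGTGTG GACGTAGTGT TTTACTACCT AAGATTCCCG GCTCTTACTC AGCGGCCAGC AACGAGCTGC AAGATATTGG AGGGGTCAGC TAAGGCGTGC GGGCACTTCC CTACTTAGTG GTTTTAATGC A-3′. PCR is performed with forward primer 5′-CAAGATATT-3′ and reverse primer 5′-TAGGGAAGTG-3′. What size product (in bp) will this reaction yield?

Scanning the template, CAAGATATT occurs at positions 80–88; this primer anneals to the bottom strand there with its 3' end pointing downstream.
Reverse complement of the reverse primer: CACTTCCCTA. This occurs on the top strand at positions 114–123.
Amplicon spans positions 80–123: 44 bp.

44 bp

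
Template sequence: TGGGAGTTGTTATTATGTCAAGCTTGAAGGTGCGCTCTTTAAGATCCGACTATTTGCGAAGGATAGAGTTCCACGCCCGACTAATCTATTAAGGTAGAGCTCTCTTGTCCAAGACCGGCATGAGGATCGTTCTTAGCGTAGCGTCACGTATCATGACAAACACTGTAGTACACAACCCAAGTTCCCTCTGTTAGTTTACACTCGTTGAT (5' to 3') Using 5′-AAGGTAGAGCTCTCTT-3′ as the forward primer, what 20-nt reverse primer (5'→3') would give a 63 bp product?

The forward primer binds at positions 91–106, so a 63 bp product ends at position 91 + 63 − 1 = 153.
The reverse primer anneals to the top strand over positions 134–153, i.e. to TAGCGTAGCGTCACGTATCA.
Its sequence written 5'→3' is the reverse complement: TGATACGTGACGCTACGCTA.

5'-TGATACGTGACGCTACGCTA-3'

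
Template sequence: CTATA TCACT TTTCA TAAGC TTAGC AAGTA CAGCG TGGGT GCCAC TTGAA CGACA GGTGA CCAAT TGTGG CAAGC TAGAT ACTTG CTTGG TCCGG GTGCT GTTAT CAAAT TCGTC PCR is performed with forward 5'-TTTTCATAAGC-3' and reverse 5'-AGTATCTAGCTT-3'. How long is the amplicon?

Scanning the template, TTTTCATAAGC occurs at positions 10–20; this primer anneals to the bottom strand there with its 3' end pointing downstream.
Reverse complement of the reverse primer: AAGCTAGATACT. This occurs on the top strand at positions 72–83.
The product runs from position 10 to position 83, so its length is 83 − 10 + 1 = 74 bp.

74 bp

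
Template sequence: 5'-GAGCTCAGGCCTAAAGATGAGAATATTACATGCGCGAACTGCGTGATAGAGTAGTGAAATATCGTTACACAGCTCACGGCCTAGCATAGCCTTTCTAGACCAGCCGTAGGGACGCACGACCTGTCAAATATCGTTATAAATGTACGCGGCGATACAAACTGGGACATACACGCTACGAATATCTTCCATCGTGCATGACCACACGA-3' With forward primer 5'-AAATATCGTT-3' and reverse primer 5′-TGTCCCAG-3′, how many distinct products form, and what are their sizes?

Two products: 110 bp, 41 bp

The forward primer AAATATCGTT matches the top strand at positions 57–66, 126–135.
The reverse primer's reverse complement is CTGGGACA, matching at positions 159–166.
Each forward site pairs with the reverse site to give a product ending at position 166: sizes 110, 41 bp.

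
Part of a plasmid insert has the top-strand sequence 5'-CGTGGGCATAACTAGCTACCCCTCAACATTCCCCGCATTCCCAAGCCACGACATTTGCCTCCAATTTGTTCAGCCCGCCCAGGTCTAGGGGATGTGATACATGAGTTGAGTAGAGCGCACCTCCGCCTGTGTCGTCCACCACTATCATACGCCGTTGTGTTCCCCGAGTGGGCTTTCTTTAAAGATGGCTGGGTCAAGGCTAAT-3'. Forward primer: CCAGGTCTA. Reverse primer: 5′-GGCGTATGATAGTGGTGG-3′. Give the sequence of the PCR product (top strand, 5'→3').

Forward primer CCAGGTCTA is found on the top strand at positions 79–87.
The reverse primer's reverse complement is CCACCACTATCATACGCC, which matches the template at positions 136–153.
The product is the template from position 79 through 153 (75 bp).

5'-CCAGGTCTAGGGGATGTGATACATGAGTTGAGTAGAGCGCACCTCCGCCTGTGTCGTCCACCACTATCATACGCC-3'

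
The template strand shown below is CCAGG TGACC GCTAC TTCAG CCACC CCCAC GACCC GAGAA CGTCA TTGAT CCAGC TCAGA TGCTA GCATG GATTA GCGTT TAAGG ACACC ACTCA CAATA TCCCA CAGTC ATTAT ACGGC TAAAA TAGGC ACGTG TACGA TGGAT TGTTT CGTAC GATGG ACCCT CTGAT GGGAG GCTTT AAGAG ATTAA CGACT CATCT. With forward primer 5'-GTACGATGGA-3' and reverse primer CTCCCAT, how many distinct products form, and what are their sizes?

The forward primer GTACGATGGA matches the top strand at positions 135–144, 152–161.
The reverse primer's reverse complement is ATGGGAG, matching at positions 169–175.
Each forward site pairs with the reverse site to give a product ending at position 175: sizes 41, 24 bp.

Two products: 41 bp, 24 bp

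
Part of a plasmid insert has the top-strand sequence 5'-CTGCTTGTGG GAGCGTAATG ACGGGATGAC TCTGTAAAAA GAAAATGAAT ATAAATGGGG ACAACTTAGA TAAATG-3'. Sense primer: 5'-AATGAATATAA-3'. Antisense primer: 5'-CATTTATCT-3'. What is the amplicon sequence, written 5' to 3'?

5'-AATGAATATAAATGGGGACAACTTAGATAAATG-3'

Scanning the template, AATGAATATAA occurs at positions 44–54; this primer anneals to the bottom strand there with its 3' end pointing downstream.
Taking the reverse complement of CATTTATCT gives AGATAAATG, found at positions 68–76 on the template; the primer anneals here to the top strand with its 3' end pointing upstream.
The product is the template from position 44 through 76 (33 bp).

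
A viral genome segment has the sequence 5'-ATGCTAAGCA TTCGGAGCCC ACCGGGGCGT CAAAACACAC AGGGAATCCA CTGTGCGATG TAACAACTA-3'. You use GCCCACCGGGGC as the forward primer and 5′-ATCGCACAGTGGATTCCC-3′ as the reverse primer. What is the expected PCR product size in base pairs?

Scanning the template, GCCCACCGGGGC occurs at positions 17–28; this primer anneals to the bottom strand there with its 3' end pointing downstream.
Reverse complement of the reverse primer: GGGAATCCACTGTGCGAT. This occurs on the top strand at positions 42–59.
Amplicon spans positions 17–59: 43 bp.

43 bp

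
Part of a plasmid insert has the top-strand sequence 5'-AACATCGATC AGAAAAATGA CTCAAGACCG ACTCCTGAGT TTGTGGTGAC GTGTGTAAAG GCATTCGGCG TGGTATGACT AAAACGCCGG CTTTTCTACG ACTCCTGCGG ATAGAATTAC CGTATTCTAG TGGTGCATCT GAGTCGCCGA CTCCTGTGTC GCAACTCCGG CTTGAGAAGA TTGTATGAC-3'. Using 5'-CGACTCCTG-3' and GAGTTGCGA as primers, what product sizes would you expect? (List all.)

139 bp, 69 bp, 20 bp

The forward primer CGACTCCTG matches the top strand at positions 29–37, 99–107, 148–156.
The reverse primer's reverse complement is TCGCAACTC, matching at positions 159–167.
Each forward site pairs with the reverse site to give a product ending at position 167: sizes 139, 69, 20 bp.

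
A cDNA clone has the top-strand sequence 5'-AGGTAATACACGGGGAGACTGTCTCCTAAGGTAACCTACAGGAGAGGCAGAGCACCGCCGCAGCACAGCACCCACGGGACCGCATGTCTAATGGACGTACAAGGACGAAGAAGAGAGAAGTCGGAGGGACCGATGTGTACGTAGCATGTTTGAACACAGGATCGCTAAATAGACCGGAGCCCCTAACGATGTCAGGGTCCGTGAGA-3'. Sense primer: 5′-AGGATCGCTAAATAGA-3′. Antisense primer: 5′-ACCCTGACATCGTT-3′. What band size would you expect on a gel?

The forward primer matches the template at positions 158–173.
Taking the reverse complement of ACCCTGACATCGTT gives AACGATGTCAGGGT, found at positions 185–198 on the template; the primer anneals here to the top strand with its 3' end pointing upstream.
Product length = (reverse-primer end) − (forward-primer start) + 1 = 198 − 158 + 1 = 41 bp.

41 bp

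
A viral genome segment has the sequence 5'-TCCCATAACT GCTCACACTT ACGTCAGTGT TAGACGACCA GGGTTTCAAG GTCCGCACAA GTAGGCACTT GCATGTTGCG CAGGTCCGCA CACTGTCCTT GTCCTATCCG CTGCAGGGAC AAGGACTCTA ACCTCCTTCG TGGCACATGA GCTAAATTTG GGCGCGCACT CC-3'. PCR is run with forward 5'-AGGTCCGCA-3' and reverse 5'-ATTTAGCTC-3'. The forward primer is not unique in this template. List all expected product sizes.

109 bp, 76 bp

The forward primer AGGTCCGCA matches the top strand at positions 49–57, 82–90.
The reverse primer's reverse complement is GAGCTAAAT, matching at positions 149–157.
Each forward site pairs with the reverse site to give a product ending at position 157: sizes 109, 76 bp.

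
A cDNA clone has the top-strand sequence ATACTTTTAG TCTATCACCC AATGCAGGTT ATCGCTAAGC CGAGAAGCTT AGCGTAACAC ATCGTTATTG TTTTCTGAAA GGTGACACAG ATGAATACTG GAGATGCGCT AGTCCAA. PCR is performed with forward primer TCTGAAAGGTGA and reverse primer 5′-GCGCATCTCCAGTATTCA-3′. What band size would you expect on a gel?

Scanning the template, TCTGAAAGGTGA occurs at positions 74–85; this primer anneals to the bottom strand there with its 3' end pointing downstream.
The reverse primer's reverse complement is TGAATACTGGAGATGCGC, which matches the template at positions 92–109.
Amplicon spans positions 74–109: 36 bp.

36 bp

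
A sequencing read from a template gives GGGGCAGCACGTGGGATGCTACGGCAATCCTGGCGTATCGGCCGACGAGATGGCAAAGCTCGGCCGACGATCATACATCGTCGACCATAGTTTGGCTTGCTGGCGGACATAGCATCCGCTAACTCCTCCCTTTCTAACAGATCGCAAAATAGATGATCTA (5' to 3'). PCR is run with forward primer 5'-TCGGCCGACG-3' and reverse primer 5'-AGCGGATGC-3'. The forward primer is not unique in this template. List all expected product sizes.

The forward primer TCGGCCGACG matches the top strand at positions 38–47, 60–69.
The reverse primer's reverse complement is GCATCCGCT, matching at positions 112–120.
Each forward site pairs with the reverse site to give a product ending at position 120: sizes 83, 61 bp.

83 bp, 61 bp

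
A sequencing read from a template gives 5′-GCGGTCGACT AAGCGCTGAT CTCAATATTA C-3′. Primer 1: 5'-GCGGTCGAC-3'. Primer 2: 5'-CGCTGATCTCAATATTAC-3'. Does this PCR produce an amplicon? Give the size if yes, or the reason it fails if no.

No product — both primers anneal to the same strand and extend in the same direction.

Primer 1 (GCGGTCGAC) matches the top strand at positions 1–9 (3' end points downstream).
Primer 2 (CGCTGATCTCAATATTAC) also matches the top strand directly, at positions 14–31 — its reverse complement GTAATATTGAGATCAGCG is not present.
Both primers anneal to the bottom strand with 3' ends pointing the same way, so neither can prime synthesis back toward the other.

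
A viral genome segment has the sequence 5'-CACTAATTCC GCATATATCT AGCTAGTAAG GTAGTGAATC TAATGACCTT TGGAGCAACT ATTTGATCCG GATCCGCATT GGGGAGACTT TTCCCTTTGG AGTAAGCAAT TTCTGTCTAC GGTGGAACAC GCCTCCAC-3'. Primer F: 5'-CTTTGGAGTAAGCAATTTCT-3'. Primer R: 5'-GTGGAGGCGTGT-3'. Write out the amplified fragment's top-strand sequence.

5'-CTTTGGAGTAAGCAATTTCTGTCTACGGTGGAACACGCCTCCAC-3'

Forward primer CTTTGGAGTAAGCAATTTCT is found on the top strand at positions 95–114.
Taking the reverse complement of GTGGAGGCGTGT gives ACACGCCTCCAC, found at positions 127–138 on the template; the primer anneals here to the top strand with its 3' end pointing upstream.
The product is the template from position 95 through 138 (44 bp).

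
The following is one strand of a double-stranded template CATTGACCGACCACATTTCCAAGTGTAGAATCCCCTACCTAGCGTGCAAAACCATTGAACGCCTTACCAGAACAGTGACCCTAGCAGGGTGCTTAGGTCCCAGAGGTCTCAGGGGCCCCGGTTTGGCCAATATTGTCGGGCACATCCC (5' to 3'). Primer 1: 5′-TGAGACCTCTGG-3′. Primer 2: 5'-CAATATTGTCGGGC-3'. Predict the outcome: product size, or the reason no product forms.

No product — the primers' 3' ends point away from each other.

Primer 1 (TGAGACCTCTGG) has reverse complement CCAGAGGTCTCA, which matches the top strand at positions 100–111; primer 1 anneals to the top strand there with its 3' end pointing upstream toward position 100.
Primer 2 (CAATATTGTCGGGC) matches the top strand directly at positions 128–141; it anneals to the bottom strand with its 3' end pointing downstream toward position 141.
The 3' ends diverge (primer 1 extends toward position 1, primer 2 toward position 148), so the primers never converge on a shared product.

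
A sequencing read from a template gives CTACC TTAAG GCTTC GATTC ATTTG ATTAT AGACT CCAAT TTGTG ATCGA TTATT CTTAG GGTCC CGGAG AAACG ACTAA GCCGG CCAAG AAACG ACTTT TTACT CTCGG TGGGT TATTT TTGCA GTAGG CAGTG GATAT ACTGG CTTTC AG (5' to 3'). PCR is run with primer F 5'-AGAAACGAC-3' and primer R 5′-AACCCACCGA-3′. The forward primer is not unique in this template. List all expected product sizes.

48 bp, 28 bp

The forward primer AGAAACGAC matches the top strand at positions 69–77, 89–97.
The reverse primer's reverse complement is TCGGTGGGTT, matching at positions 107–116.
Each forward site pairs with the reverse site to give a product ending at position 116: sizes 48, 28 bp.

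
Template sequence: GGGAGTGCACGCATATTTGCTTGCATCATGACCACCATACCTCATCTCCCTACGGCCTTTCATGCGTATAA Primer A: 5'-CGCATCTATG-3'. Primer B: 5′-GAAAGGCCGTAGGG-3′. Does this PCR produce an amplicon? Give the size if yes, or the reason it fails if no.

No product — primer A has no binding site in the template.

Primer A (CGCATCTATG) does not match the top strand, and its reverse complement CATAGATGCG does not match either.
With no annealing site for primer A, no amplification occurs.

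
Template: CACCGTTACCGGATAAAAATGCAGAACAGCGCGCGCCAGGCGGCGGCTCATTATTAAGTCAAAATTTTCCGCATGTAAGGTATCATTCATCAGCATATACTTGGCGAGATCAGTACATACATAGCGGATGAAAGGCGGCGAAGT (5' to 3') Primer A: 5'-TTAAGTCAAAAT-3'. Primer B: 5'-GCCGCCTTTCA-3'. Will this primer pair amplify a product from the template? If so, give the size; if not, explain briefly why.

Yes — an 86 bp product.

Primer A (TTAAGTCAAAAT) matches the top strand at positions 54–65; it acts as a forward primer.
Primer B's reverse complement is TGAAAGGCGGC, matching the top strand at positions 129–139; it acts as a reverse primer.
The 3' ends face each other across positions 54–139, giving an 86 bp product.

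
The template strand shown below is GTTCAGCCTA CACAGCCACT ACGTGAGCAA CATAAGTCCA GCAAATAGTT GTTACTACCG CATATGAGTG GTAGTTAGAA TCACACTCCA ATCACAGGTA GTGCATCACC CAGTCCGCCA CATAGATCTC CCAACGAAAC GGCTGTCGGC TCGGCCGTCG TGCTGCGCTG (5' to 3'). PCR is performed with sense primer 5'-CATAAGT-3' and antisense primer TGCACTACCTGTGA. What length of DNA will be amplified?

The forward primer matches the template at positions 31–37.
Reverse complement of the reverse primer: TCACAGGTAGTGCA. This occurs on the top strand at positions 92–105.
Amplicon spans positions 31–105: 75 bp.

75 bp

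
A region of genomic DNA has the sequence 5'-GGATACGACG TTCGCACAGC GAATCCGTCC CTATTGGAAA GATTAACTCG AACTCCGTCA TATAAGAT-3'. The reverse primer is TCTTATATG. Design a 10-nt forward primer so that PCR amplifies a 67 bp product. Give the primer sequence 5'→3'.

5'-GGATACGACG-3'

The reverse primer's reverse complement CATATAAGA matches the template at positions 59–67, so the product ends at position 67.
A 67 bp product then starts at position 67 − 67 + 1 = 1.
The forward primer is identical to the top strand there: GGATACGACG.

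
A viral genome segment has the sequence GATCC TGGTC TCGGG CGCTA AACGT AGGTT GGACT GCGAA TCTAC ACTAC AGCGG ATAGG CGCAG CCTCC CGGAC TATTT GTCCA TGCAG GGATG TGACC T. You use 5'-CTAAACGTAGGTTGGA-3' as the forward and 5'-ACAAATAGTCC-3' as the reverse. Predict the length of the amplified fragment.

65 bp

Scanning the template, CTAAACGTAGGTTGGA occurs at positions 18–33; this primer anneals to the bottom strand there with its 3' end pointing downstream.
The reverse primer's reverse complement is GGACTATTTGT, which matches the template at positions 72–82.
The product runs from position 18 to position 82, so its length is 82 − 18 + 1 = 65 bp.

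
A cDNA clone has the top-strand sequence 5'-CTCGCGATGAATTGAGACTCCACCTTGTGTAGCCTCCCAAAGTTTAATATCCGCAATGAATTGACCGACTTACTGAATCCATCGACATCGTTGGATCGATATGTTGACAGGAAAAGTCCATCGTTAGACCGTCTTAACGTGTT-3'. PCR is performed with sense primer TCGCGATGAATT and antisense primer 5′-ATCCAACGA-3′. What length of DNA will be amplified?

95 bp

Forward primer TCGCGATGAATT is found on the top strand at positions 2–13.
Reverse complement of the reverse primer: TCGTTGGAT. This occurs on the top strand at positions 88–96.
Amplicon spans positions 2–96: 95 bp.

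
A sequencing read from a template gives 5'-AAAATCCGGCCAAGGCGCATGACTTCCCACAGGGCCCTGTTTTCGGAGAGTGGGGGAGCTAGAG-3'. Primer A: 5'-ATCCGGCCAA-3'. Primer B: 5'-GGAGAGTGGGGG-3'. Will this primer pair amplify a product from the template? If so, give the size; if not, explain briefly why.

No product — both primers anneal to the same strand and extend in the same direction.

Primer A (ATCCGGCCAA) matches the top strand at positions 4–13 (3' end points downstream).
Primer B (GGAGAGTGGGGG) also matches the top strand directly, at positions 45–56 — its reverse complement CCCCCACTCTCC is not present.
Both primers anneal to the bottom strand with 3' ends pointing the same way, so neither can prime synthesis back toward the other.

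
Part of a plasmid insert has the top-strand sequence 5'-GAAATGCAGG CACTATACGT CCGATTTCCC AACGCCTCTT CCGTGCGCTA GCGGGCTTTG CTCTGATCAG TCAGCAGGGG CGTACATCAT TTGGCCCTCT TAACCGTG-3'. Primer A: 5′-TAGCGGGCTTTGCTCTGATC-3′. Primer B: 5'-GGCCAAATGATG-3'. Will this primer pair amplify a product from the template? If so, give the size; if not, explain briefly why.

Primer A (TAGCGGGCTTTGCTCTGATC) matches the top strand at positions 49–68; it acts as a forward primer.
Primer B's reverse complement is CATCATTTGGCC, matching the top strand at positions 85–96; it acts as a reverse primer.
The 3' ends face each other across positions 49–96, giving a 48 bp product.

Yes — a 48 bp product.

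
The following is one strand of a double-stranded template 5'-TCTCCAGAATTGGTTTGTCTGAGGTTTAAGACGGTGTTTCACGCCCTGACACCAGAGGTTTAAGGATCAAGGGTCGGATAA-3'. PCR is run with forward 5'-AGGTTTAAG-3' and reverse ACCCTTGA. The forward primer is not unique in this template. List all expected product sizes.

The forward primer AGGTTTAAG matches the top strand at positions 22–30, 56–64.
The reverse primer's reverse complement is TCAAGGGT, matching at positions 67–74.
Each forward site pairs with the reverse site to give a product ending at position 74: sizes 53, 19 bp.

53 bp, 19 bp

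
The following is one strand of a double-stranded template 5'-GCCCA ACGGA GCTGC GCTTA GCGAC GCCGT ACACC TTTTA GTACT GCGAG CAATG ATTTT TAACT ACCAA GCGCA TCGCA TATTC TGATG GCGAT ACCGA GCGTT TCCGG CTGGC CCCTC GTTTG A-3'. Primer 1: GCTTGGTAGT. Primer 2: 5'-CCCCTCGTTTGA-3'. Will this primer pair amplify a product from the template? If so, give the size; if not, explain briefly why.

Primer 1 (GCTTGGTAGT) has reverse complement ACTACCAAGC, which matches the top strand at positions 63–72; primer 1 anneals to the top strand there with its 3' end pointing upstream toward position 63.
Primer 2 (CCCCTCGTTTGA) matches the top strand directly at positions 115–126; it anneals to the bottom strand with its 3' end pointing downstream toward position 126.
The 3' ends diverge (primer 1 extends toward position 1, primer 2 toward position 126), so the primers never converge on a shared product.

No product — the primers' 3' ends point away from each other.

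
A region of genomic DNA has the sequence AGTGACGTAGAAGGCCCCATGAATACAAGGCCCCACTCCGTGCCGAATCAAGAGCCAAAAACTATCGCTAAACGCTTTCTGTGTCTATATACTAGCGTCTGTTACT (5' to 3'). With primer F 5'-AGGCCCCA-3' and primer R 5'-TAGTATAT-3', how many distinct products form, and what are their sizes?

The forward primer AGGCCCCA matches the top strand at positions 12–19, 28–35.
The reverse primer's reverse complement is ATATACTA, matching at positions 87–94.
Each forward site pairs with the reverse site to give a product ending at position 94: sizes 83, 67 bp.

Two products: 83 bp, 67 bp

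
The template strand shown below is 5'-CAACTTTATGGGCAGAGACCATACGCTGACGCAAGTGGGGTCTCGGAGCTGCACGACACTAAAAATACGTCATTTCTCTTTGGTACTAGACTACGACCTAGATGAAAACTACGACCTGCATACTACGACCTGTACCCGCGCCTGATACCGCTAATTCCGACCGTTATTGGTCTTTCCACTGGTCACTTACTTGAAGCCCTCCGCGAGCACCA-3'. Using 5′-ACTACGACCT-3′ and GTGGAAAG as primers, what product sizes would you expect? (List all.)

90 bp, 72 bp, 58 bp

The forward primer ACTACGACCT matches the top strand at positions 90–99, 108–117, 122–131.
The reverse primer's reverse complement is CTTTCCAC, matching at positions 172–179.
Each forward site pairs with the reverse site to give a product ending at position 179: sizes 90, 72, 58 bp.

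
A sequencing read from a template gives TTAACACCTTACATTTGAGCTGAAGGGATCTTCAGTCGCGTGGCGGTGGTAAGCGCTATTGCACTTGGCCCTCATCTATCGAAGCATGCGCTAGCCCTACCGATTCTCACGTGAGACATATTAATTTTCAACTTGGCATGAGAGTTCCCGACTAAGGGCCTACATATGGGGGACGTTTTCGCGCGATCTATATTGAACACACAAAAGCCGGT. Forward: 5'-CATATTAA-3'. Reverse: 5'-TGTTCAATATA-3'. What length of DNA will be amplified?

83 bp

The forward primer matches the template at positions 117–124.
Reverse complement of the reverse primer: TATATTGAACA. This occurs on the top strand at positions 189–199.
Product length = (reverse-primer end) − (forward-primer start) + 1 = 199 − 117 + 1 = 83 bp.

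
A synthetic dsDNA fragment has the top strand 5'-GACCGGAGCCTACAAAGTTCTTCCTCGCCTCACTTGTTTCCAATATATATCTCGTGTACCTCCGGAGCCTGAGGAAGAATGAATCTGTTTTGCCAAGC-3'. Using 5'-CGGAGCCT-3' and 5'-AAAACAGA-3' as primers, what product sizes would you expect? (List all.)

The forward primer CGGAGCCT matches the top strand at positions 4–11, 63–70.
The reverse primer's reverse complement is TCTGTTTT, matching at positions 84–91.
Each forward site pairs with the reverse site to give a product ending at position 91: sizes 88, 29 bp.

88 bp, 29 bp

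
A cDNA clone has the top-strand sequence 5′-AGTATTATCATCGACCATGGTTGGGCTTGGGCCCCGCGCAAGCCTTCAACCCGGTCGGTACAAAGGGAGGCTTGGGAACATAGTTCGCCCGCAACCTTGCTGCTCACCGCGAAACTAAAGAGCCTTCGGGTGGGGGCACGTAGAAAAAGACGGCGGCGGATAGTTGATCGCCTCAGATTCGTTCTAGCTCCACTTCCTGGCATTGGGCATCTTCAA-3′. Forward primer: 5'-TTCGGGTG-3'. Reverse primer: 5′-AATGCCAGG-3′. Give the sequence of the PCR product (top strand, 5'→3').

Scanning the template, TTCGGGTG occurs at positions 125–132; this primer anneals to the bottom strand there with its 3' end pointing downstream.
The reverse primer's reverse complement is CCTGGCATT, which matches the template at positions 196–204.
The product is the template from position 125 through 204 (80 bp).

5'-TTCGGGTGGGGGCACGTAGAAAAAGACGGCGGCGGATAGTTGATCGCCTCAGATTCGTTCTAGCTCCACTTCCTGGCATT-3'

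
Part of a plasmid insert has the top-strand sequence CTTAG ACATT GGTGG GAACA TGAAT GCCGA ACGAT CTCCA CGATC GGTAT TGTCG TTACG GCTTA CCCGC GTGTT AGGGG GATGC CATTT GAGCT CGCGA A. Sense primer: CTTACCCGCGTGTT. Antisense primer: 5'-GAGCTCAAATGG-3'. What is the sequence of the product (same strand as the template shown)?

5'-CTTACCCGCGTGTTAGGGGGATGCCATTTGAGCTC-3'

Forward primer CTTACCCGCGTGTT is found on the top strand at positions 62–75.
The reverse primer's reverse complement is CCATTTGAGCTC, which matches the template at positions 85–96.
The product is the template from position 62 through 96 (35 bp).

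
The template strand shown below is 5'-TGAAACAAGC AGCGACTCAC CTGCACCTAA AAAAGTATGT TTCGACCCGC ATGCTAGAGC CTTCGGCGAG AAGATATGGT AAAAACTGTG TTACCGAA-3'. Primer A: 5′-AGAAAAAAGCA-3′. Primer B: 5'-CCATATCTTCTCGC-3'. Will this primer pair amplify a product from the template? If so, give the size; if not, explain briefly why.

Primer A (AGAAAAAAGCA) does not match the top strand, and its reverse complement TGCTTTTTTCT does not match either.
With no annealing site for primer A, no amplification occurs.

No product — primer A has no binding site in the template.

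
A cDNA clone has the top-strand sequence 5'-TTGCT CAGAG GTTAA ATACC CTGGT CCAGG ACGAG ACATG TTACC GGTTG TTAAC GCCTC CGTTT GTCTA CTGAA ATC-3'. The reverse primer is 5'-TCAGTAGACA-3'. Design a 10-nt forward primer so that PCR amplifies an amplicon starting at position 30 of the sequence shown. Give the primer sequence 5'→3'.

5'-GACGAGACAT-3'

The reverse primer's reverse complement TGTCTACTGA matches the template at positions 65–74; the product starts at position 30.
The forward primer is identical to the top strand over positions 30–39: GACGAGACAT.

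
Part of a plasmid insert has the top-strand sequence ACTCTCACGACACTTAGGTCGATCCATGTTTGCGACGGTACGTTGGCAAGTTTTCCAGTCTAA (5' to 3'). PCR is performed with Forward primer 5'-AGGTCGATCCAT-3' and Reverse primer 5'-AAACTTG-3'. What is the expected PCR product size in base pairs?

38 bp

The forward primer matches the template at positions 16–27.
The reverse primer's reverse complement is CAAGTTT, which matches the template at positions 47–53.
Amplicon spans positions 16–53: 38 bp.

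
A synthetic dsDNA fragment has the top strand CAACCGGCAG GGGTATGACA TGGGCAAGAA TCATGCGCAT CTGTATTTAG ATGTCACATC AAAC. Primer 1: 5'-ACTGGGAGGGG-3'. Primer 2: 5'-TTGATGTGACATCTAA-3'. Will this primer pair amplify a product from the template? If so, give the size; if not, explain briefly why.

Primer 1 (ACTGGGAGGGG) does not match the top strand, and its reverse complement CCCCTCCCAGT does not match either.
With no annealing site for primer 1, no amplification occurs.

No product — primer 1 has no binding site in the template.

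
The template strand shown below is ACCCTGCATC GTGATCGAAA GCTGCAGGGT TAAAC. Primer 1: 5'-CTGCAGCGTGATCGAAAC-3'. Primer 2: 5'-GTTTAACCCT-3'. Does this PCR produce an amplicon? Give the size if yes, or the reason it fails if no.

No product — primer 1 has no binding site in the template.

Primer 1 (CTGCAGCGTGATCGAAAC) does not match the top strand, and its reverse complement GTTTCGATCACGCTGCAG does not match either.
With no annealing site for primer 1, no amplification occurs.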